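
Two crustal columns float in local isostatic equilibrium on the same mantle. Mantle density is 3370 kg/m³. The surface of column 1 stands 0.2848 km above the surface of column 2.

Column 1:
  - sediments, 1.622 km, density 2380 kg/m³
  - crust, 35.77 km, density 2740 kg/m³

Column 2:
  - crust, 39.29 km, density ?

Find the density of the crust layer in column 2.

2780 kg/m³

Take the compensation level at the base of the deeper column (depth z_c below the surface of column 1) and equate Σ ρ_i t_i down to z_c; mantle fills any gap and the z_c terms cancel.
Column 1: 1.622×2380 + 35.77×2740 + (z_c − 37.392)×3370
Column 2: 0.2848×0 + 39.29×ρ + (z_c − 0.2848 − 39.29)×3370
The z_c×3370 term appears on both sides and cancels. Collect the known terms of each column as K = Σ(ρt)_known − 3370 × (depth of known layers): K_1 = 101870.16 − 3370×37.392 = −24140.88; K_2 = 0 − 3370×(0.2848 + 39.29) = −133367.076.
Balance: K_1 = K_2 + 39.29×ρ, so ρ = (K_1 − K_2)/39.29 = 109226/39.29 = 2780 kg/m³.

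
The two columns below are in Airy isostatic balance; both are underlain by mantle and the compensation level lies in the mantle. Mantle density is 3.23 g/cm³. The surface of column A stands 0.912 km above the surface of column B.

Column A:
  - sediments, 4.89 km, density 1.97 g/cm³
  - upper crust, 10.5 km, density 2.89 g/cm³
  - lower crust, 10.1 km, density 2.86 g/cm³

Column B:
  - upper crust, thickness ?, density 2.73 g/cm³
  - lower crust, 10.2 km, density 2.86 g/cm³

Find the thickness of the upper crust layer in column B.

Take the compensation level at the base of the deeper column (depth z_c below the surface of column A) and equate Σ ρ_i t_i down to z_c; mantle fills any gap and the z_c terms cancel.
Column A: 4.89×1.97 + 10.5×2.89 + 10.1×2.86 + (z_c − 25.49)×3.23
Column B: 0.912×0 + x×2.73 + 10.2×2.86 + (z_c − 0.912 − 10.2 − x)×3.23
The z_c×3.23 term appears on both sides and cancels. Collect the known terms of each column as K = Σ(ρt)_known − 3.23 × (depth of known layers): K_A = 68.8643 − 3.23×25.49 = −13.4684; K_B = 29.172 − 3.23×(0.912 + 10.2) = −6.71976.
Balance: K_A = K_B − x×(3.23 − 2.73), so x = (K_B − K_A)/(3.23 − 2.73) = 6.74864/0.5 = 13.5 km.

13.5 km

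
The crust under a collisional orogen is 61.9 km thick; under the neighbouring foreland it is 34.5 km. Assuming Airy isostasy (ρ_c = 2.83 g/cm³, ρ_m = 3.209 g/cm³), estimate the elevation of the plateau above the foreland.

3.24 km

Excess crust Δ = 61.9 km − 34.5 km = 27.4 km, split between elevation h and root r with h + r = Δ.
Airy balance ρ_c h = (ρ_m − ρ_c) r gives r = h ρ_c/(ρ_m − ρ_c), so h (1 + ρ_c/(ρ_m − ρ_c)) = Δ, i.e. h = Δ (ρ_m − ρ_c)/ρ_m.
h = 27.4 km × 0.379/3.209 = 3.24 km.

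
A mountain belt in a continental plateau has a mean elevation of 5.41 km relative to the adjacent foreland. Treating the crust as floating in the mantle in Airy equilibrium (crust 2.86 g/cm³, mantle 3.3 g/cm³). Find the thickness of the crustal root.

35.2 km

Isostatic balance requires: the weight of the topography is balanced by the buoyancy of the root, ρ_c h = (ρ_m − ρ_c) r.
r = h · ρ_c / (ρ_m − ρ_c) = 5.41 km × 2.86 / (3.3 − 2.86) = 35.2 km.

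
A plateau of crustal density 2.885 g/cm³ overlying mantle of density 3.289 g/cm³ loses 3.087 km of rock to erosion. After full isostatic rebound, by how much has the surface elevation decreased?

0.379 km

Rebound u = e ρ_c/ρ_m = 3.087 km × 2.885/3.289 = 2.708 km.
Net surface drop = e − u = 3.087 km − 2.708 km = e (ρ_m − ρ_c)/ρ_m = 0.379 km.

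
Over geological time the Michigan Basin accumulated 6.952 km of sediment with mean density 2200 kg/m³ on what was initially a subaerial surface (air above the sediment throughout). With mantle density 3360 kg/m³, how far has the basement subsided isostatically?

4.55 km

Subaerial load: s = t ρ_sed / ρ_m = 6.952 km × 2200/3360 = 4.55 km.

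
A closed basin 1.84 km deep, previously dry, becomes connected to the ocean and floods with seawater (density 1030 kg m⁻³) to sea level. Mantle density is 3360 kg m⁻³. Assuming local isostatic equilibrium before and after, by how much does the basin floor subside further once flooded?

After flooding the water column is d + s deep. Its weight must equal the weight of mantle displaced by the extra subsidence s: (d + s) ρ_w = s ρ_m.
s = d ρ_w / (ρ_m − ρ_w) = 1.84 km × 1030/(3360 − 1030) = 0.813 km.

0.813 km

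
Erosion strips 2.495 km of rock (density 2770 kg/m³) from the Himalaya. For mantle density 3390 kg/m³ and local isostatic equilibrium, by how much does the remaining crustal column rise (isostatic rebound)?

Unloading: uplift u = e ρ_c/ρ_m = 2.495 km × 2770/3390 = 2.04 km.

2.04 km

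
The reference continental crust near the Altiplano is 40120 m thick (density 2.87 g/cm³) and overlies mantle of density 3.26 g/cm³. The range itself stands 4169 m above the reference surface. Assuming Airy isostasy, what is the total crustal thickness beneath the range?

Root depth r = h ρ_c / (ρ_m − ρ_c) = 4169 m × 2.87 / 0.39 = 30680 m.
Total thickness = T + h + r = 40120 m + 4169 m + 30680 m = 75000 m.

75000 m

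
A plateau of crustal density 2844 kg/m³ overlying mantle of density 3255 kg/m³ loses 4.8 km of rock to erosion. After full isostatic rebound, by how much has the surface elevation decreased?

0.606 km

Rebound u = e ρ_c/ρ_m = 4.8 km × 2844/3255 = 4.194 km.
Net surface drop = e − u = 4.8 km − 4.194 km = e (ρ_m − ρ_c)/ρ_m = 0.606 km.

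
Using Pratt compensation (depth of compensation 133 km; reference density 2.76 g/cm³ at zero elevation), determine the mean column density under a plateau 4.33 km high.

2.67 g/cm³

Pratt balance: ρ_ref D = ρ (D + h).
ρ = ρ_ref D/(D + h) = 2.76 × 133 km/(133 km + 4.33 km) = 2.67 g/cm³.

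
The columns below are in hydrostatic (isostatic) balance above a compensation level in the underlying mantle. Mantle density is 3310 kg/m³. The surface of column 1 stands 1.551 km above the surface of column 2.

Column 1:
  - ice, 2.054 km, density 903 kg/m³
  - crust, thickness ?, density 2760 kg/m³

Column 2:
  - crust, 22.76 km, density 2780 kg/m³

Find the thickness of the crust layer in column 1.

Take the compensation level at the base of the deeper column (depth z_c below the surface of column 1) and equate Σ ρ_i t_i down to z_c; mantle fills any gap and the z_c terms cancel.
Column 1: 2.054×903 + x×2760 + (z_c − 2.054 − x)×3310
Column 2: 1.551×0 + 22.76×2780 + (z_c − 1.551 − 22.76)×3310
The z_c×3310 term appears on both sides and cancels. Collect the known terms of each column as K = Σ(ρt)_known − 3310 × (depth of known layers): K_1 = 1854.762 − 3310×2.054 = −4943.978; K_2 = 63272.8 − 3310×(1.551 + 22.76) = −17196.61.
Balance: K_1 − x×(3310 − 2760) = K_2, so x = (K_1 − K_2)/(3310 − 2760) = 12252.6/550 = 22.3 km.

22.3 km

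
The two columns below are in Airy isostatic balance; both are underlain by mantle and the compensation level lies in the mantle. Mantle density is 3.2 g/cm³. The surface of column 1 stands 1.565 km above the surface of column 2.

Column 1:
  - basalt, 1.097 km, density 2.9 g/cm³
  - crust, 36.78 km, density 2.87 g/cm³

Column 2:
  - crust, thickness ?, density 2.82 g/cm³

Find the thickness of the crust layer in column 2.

19.6 km

Take the compensation level at the base of the deeper column (depth z_c below the surface of column 1) and equate Σ ρ_i t_i down to z_c; mantle fills any gap and the z_c terms cancel.
Column 1: 1.097×2.9 + 36.78×2.87 + (z_c − 37.877)×3.2
Column 2: 1.565×0 + x×2.82 + (z_c − 1.565 − 0 − x)×3.2
The z_c×3.2 term appears on both sides and cancels. Collect the known terms of each column as K = Σ(ρt)_known − 3.2 × (depth of known layers): K_1 = 108.7399 − 3.2×37.877 = −12.4665; K_2 = 0 − 3.2×(1.565 + 0) = −5.008.
Balance: K_1 = K_2 − x×(3.2 − 2.82), so x = (K_2 − K_1)/(3.2 − 2.82) = 7.4585/0.38 = 19.6 km.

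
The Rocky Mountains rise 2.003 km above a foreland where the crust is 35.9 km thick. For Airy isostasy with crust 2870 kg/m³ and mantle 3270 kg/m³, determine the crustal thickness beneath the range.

Root depth r = h ρ_c / (ρ_m − ρ_c) = 2.003 km × 2870 / 400 = 14.37 km.
Total thickness = T + h + r = 35.9 km + 2.003 km + 14.37 km = 52.3 km.

52.3 km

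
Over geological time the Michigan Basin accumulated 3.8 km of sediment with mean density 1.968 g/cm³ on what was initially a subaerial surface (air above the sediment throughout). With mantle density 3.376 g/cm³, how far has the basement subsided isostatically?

2.22 km

Subaerial load: s = t ρ_sed / ρ_m = 3.8 km × 1.968/3.376 = 2.22 km.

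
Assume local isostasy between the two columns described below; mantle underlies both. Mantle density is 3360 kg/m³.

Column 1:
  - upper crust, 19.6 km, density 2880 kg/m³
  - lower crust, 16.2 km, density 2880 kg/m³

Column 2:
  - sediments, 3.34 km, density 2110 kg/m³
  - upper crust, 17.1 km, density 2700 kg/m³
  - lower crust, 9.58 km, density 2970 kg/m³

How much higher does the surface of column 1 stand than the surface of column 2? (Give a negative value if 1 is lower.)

For any compensation level in the mantle, the mantle terms cancel and isostasy reduces to e = (Σt_1 − Σt_2) − (Σ(ρt)_1 − Σ(ρt)_2) / ρ_m.
Σt_1 = 35.8 km; Σt_2 = 30.02 km; Σ(ρt)_1 = 103104; Σ(ρt)_2 = 81670 (in km·kg/m³).
e = (35.8 − 30.02) − (103104 − 81670) / 3360 = −0.599 km.

−0.599 km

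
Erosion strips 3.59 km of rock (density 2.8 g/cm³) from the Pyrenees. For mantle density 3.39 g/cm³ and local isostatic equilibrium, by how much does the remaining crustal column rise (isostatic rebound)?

Unloading: uplift u = e ρ_c/ρ_m = 3.59 km × 2.8/3.39 = 2.97 km.

2.97 km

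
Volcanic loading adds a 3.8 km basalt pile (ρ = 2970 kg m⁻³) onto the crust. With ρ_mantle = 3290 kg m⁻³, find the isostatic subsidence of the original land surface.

3.43 km

Subaerial loading: s = t ρ_load / ρ_m.
s = 3.8 km × 2970/3290 = 3.43 km.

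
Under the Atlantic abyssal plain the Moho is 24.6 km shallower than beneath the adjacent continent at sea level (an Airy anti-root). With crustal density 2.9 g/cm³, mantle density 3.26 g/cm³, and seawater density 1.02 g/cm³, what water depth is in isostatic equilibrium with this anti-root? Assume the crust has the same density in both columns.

Replacing a thickness d of crust by seawater at the top must be balanced by replacing crust with mantle at the base: d (ρ_c − ρ_w) = a (ρ_m − ρ_c).
d = a (ρ_m − ρ_c)/(ρ_c − ρ_w) = 24.6 km × 0.36/1.88 = 4.71 km.

4.71 km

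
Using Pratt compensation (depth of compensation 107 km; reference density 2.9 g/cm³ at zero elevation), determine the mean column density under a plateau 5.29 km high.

2.76 g/cm³

Pratt balance: ρ_ref D = ρ (D + h).
ρ = ρ_ref D/(D + h) = 2.9 × 107 km/(107 km + 5.29 km) = 2.76 g/cm³.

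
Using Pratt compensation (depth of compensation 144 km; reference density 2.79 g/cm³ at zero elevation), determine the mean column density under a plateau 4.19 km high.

2.71 g/cm³

Pratt balance: ρ_ref D = ρ (D + h).
ρ = ρ_ref D/(D + h) = 2.79 × 144 km/(144 km + 4.19 km) = 2.71 g/cm³.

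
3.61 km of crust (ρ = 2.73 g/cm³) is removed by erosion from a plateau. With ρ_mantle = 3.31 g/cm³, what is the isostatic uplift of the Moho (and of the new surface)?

Unloading: uplift u = e ρ_c/ρ_m = 3.61 km × 2.73/3.31 = 2.98 km.

2.98 km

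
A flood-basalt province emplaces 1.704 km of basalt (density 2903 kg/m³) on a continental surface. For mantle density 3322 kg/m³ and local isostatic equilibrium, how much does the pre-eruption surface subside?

1.49 km

Subaerial loading: s = t ρ_load / ρ_m.
s = 1.704 km × 2903/3322 = 1.49 km.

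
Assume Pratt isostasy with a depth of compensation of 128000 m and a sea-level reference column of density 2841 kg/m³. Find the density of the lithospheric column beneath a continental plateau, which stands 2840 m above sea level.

2780 kg/m³

Pratt balance: ρ_ref D = ρ (D + h).
ρ = ρ_ref D/(D + h) = 2841 × 128000 m/(128000 m + 2840 m) = 2780 kg/m³.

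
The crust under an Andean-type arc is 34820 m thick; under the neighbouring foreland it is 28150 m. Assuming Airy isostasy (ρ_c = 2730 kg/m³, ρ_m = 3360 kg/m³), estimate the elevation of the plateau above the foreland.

Excess crust Δ = 34820 m − 28150 m = 6670 m, split between elevation h and root r with h + r = Δ.
Airy balance ρ_c h = (ρ_m − ρ_c) r gives r = h ρ_c/(ρ_m − ρ_c), so h (1 + ρ_c/(ρ_m − ρ_c)) = Δ, i.e. h = Δ (ρ_m − ρ_c)/ρ_m.
h = 6670 m × 630/3360 = 1250 m.

1250 m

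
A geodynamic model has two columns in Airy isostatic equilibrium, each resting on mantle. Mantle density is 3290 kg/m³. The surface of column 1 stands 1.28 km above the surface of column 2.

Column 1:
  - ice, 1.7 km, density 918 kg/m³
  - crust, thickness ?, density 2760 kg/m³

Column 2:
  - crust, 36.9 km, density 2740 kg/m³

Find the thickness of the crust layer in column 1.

38.6 km

Take the compensation level at the base of the deeper column (depth z_c below the surface of column 1) and equate Σ ρ_i t_i down to z_c; mantle fills any gap and the z_c terms cancel.
Column 1: 1.7×918 + x×2760 + (z_c − 1.7 − x)×3290
Column 2: 1.28×0 + 36.9×2740 + (z_c − 1.28 − 36.9)×3290
The z_c×3290 term appears on both sides and cancels. Collect the known terms of each column as K = Σ(ρt)_known − 3290 × (depth of known layers): K_1 = 1560.6 − 3290×1.7 = −4032.4; K_2 = 101106 − 3290×(1.28 + 36.9) = −24506.2.
Balance: K_1 − x×(3290 − 2760) = K_2, so x = (K_1 − K_2)/(3290 − 2760) = 20473.8/530 = 38.6 km.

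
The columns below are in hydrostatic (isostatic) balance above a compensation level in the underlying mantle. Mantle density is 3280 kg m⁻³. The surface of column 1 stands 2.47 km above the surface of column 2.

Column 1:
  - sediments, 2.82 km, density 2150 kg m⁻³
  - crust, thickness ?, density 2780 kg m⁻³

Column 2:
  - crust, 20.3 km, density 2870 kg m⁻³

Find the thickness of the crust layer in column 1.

26.5 km

Take the compensation level at the base of the deeper column (depth z_c below the surface of column 1) and equate Σ ρ_i t_i down to z_c; mantle fills any gap and the z_c terms cancel.
Column 1: 2.82×2150 + x×2780 + (z_c − 2.82 − x)×3280
Column 2: 2.47×0 + 20.3×2870 + (z_c − 2.47 − 20.3)×3280
The z_c×3280 term appears on both sides and cancels. Collect the known terms of each column as K = Σ(ρt)_known − 3280 × (depth of known layers): K_1 = 6063 − 3280×2.82 = −3186.6; K_2 = 58261 − 3280×(2.47 + 20.3) = −16424.6.
Balance: K_1 − x×(3280 − 2780) = K_2, so x = (K_1 − K_2)/(3280 − 2780) = 13238/500 = 26.5 km.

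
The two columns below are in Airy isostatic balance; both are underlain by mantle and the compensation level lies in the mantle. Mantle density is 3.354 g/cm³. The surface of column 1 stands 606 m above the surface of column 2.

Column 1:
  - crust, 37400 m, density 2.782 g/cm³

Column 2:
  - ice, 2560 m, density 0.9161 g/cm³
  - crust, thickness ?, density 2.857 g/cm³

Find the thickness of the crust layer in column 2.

26400 m

Take the compensation level at the base of the deeper column (depth z_c below the surface of column 1) and equate Σ ρ_i t_i down to z_c; mantle fills any gap and the z_c terms cancel.
Column 1: 37400×2.782 + (z_c − 37400)×3.354
Column 2: 606×0 + 2560×0.9161 + x×2.857 + (z_c − 606 − 2560 − x)×3.354
The z_c×3.354 term appears on both sides and cancels. Collect the known terms of each column as K = Σ(ρt)_known − 3.354 × (depth of known layers): K_1 = 104046.8 − 3.354×37400 = −21392.8; K_2 = 2345.216 − 3.354×(606 + 2560) = −8273.548.
Balance: K_1 = K_2 − x×(3.354 − 2.857), so x = (K_2 − K_1)/(3.354 − 2.857) = 13119.3/0.497 = 26400 m.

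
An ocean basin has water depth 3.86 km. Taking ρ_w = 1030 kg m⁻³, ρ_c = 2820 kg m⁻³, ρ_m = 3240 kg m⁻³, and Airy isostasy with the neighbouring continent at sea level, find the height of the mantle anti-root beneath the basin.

16.5 km

Isostatic balance requires: replacing crust with seawater at the top is compensated by replacing crust with mantle at the base: d (ρ_c − ρ_w) = a (ρ_m − ρ_c).
a = d (ρ_c − ρ_w)/(ρ_m − ρ_c) = 3.86 km × 1790/420 = 16.5 km.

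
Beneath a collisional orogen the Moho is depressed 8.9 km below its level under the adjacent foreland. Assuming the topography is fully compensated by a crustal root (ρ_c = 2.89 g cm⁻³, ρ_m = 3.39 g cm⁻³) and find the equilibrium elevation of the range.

1.54 km

For local isostatic compensation: ρ_c h = (ρ_m − ρ_c) r.
h = r (ρ_m − ρ_c) / ρ_c = 8.9 km × (3.39 − 2.89) / 2.89 = 1.54 km.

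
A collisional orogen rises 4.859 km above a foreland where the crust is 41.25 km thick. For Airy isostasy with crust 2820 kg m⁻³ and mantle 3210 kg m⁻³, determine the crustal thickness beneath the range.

81.2 km

Root depth r = h ρ_c / (ρ_m − ρ_c) = 4.859 km × 2820 / 390 = 35.13 km.
Total thickness = T + h + r = 41.25 km + 4.859 km + 35.13 km = 81.2 km.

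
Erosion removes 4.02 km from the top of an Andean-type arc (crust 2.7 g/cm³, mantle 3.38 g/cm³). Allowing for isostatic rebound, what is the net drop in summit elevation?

Rebound u = e ρ_c/ρ_m = 4.02 km × 2.7/3.38 = 3.211 km.
Net surface drop = e − u = 4.02 km − 3.211 km = e (ρ_m − ρ_c)/ρ_m = 0.809 km.

0.809 km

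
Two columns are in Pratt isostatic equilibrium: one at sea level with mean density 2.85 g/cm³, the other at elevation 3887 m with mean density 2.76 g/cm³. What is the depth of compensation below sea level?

ρ_ref D = ρ (D + h) → D (ρ_ref − ρ) = ρ h.
D = ρ h/(ρ_ref − ρ) = 2.76 × 3887 m/(2.85 − 2.76) = 119000 m.

119000 m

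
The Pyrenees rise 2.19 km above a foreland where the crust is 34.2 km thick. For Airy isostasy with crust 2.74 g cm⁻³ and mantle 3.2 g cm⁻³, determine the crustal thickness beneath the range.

Root depth r = h ρ_c / (ρ_m − ρ_c) = 2.19 km × 2.74 / 0.46 = 13.04 km.
Total thickness = T + h + r = 34.2 km + 2.19 km + 13.04 km = 49.4 km.

49.4 km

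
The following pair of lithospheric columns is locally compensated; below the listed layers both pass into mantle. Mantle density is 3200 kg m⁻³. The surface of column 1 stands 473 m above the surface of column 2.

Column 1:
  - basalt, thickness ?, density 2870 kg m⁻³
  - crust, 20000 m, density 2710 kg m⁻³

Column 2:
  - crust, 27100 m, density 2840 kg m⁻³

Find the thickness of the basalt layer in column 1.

4450 m

Take the compensation level at the base of the deeper column (depth z_c below the surface of column 1) and equate Σ ρ_i t_i down to z_c; mantle fills any gap and the z_c terms cancel.
Column 1: x×2870 + 20000×2710 + (z_c − 20000 − x)×3200
Column 2: 473×0 + 27100×2840 + (z_c − 473 − 27100)×3200
The z_c×3200 term appears on both sides and cancels. Collect the known terms of each column as K = Σ(ρt)_known − 3200 × (depth of known layers): K_1 = 54200000 − 3200×20000 = −9800000; K_2 = 76964000 − 3200×(473 + 27100) = −11269600.
Balance: K_1 − x×(3200 − 2870) = K_2, so x = (K_1 − K_2)/(3200 − 2870) = 1469600/330 = 4450 m.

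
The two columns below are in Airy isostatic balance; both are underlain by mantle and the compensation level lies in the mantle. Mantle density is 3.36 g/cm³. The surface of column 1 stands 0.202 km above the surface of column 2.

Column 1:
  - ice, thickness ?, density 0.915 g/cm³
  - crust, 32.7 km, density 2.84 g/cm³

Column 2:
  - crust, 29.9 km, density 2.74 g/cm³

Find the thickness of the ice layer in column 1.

0.905 km

Take the compensation level at the base of the deeper column (depth z_c below the surface of column 1) and equate Σ ρ_i t_i down to z_c; mantle fills any gap and the z_c terms cancel.
Column 1: x×0.915 + 32.7×2.84 + (z_c − 32.7 − x)×3.36
Column 2: 0.202×0 + 29.9×2.74 + (z_c − 0.202 − 29.9)×3.36
The z_c×3.36 term appears on both sides and cancels. Collect the known terms of each column as K = Σ(ρt)_known − 3.36 × (depth of known layers): K_1 = 92.868 − 3.36×32.7 = −17.004; K_2 = 81.926 − 3.36×(0.202 + 29.9) = −19.21672.
Balance: K_1 − x×(3.36 − 0.915) = K_2, so x = (K_1 − K_2)/(3.36 − 0.915) = 2.21272/2.445 = 0.905 km.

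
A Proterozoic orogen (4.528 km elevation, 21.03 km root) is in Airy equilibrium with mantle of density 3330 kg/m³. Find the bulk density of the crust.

2740 kg/m³

ρ_c h = (ρ_m − ρ_c) r → ρ_c (h + r) = ρ_m r → ρ_c = ρ_m r / (h + r).
ρ_c = 3330 × 21.03 km / (4.528 km + 21.03 km) = 2740 kg/m³.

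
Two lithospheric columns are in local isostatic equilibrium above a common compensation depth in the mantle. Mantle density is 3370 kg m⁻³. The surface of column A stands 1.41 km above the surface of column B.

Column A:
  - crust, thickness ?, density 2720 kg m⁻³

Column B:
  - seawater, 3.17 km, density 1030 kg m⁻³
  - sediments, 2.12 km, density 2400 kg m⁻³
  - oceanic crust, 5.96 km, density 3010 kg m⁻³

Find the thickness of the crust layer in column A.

Take the compensation level at the base of the deeper column (depth z_c below the surface of column A) and equate Σ ρ_i t_i down to z_c; mantle fills any gap and the z_c terms cancel.
Column A: x×2720 + (z_c − 0 − x)×3370
Column B: 1.41×0 + 3.17×1030 + 2.12×2400 + 5.96×3010 + (z_c − 1.41 − 11.25)×3370
The z_c×3370 term appears on both sides and cancels. Collect the known terms of each column as K = Σ(ρt)_known − 3370 × (depth of known layers): K_A = 0 − 3370×0 = 0; K_B = 26292.7 − 3370×(1.41 + 11.25) = −16371.5.
Balance: K_A − x×(3370 − 2720) = K_B, so x = (K_A − K_B)/(3370 − 2720) = 16371.5/650 = 25.2 km.

25.2 km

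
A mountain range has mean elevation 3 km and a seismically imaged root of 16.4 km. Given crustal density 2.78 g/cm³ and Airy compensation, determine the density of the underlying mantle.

3.29 g/cm³

Airy balance: ρ_c h = (ρ_m − ρ_c) r → ρ_m = ρ_c (1 + h/r).
ρ_m = 2.78 × (1 + 3 km/16.4 km) = 3.29 g/cm³.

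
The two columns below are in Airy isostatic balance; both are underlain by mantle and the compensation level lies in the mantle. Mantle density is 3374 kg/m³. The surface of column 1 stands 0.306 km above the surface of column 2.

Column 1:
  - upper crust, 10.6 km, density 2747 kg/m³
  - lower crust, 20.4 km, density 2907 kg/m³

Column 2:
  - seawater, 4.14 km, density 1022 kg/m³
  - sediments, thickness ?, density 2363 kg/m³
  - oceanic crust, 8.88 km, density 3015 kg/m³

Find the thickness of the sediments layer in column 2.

2.19 km

Take the compensation level at the base of the deeper column (depth z_c below the surface of column 1) and equate Σ ρ_i t_i down to z_c; mantle fills any gap and the z_c terms cancel.
Column 1: 10.6×2747 + 20.4×2907 + (z_c − 31)×3374
Column 2: 0.306×0 + 4.14×1022 + x×2363 + 8.88×3015 + (z_c − 0.306 − 13.02 − x)×3374
The z_c×3374 term appears on both sides and cancels. Collect the known terms of each column as K = Σ(ρt)_known − 3374 × (depth of known layers): K_1 = 88421 − 3374×31 = −16173; K_2 = 31004.28 − 3374×(0.306 + 13.02) = −13957.644.
Balance: K_1 = K_2 − x×(3374 − 2363), so x = (K_2 − K_1)/(3374 − 2363) = 2215.36/1011 = 2.19 km.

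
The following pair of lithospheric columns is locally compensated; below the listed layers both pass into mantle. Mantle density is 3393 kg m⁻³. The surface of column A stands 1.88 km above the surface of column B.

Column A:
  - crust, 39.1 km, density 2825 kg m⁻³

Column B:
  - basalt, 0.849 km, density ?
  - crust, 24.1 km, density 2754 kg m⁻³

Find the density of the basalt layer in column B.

Take the compensation level at the base of the deeper column (depth z_c below the surface of column A) and equate Σ ρ_i t_i down to z_c; mantle fills any gap and the z_c terms cancel.
Column A: 39.1×2825 + (z_c − 39.1)×3393
Column B: 1.88×0 + 0.849×ρ + 24.1×2754 + (z_c − 1.88 − 24.949)×3393
The z_c×3393 term appears on both sides and cancels. Collect the known terms of each column as K = Σ(ρt)_known − 3393 × (depth of known layers): K_A = 110457.5 − 3393×39.1 = −22208.8; K_B = 66371.4 − 3393×(1.88 + 24.949) = −24659.397.
Balance: K_A = K_B + 0.849×ρ, so ρ = (K_A − K_B)/0.849 = 2450.6/0.849 = 2890 kg m⁻³.

2890 kg m⁻³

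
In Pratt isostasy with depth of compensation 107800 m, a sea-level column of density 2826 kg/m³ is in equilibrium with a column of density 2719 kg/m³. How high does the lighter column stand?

4240 m

ρ_ref D = ρ (D + h) → h = D (ρ_ref − ρ)/ρ.
h = 107800 m × (2826 − 2719)/2719 = 4240 m.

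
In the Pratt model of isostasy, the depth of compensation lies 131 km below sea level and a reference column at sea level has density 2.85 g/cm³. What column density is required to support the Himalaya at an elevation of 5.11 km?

Pratt balance: ρ_ref D = ρ (D + h).
ρ = ρ_ref D/(D + h) = 2.85 × 131 km/(131 km + 5.11 km) = 2.74 g/cm³.

2.74 g/cm³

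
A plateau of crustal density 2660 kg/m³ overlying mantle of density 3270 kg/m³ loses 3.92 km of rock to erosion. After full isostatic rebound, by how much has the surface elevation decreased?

Rebound u = e ρ_c/ρ_m = 3.92 km × 2660/3270 = 3.189 km.
Net surface drop = e − u = 3.92 km − 3.189 km = e (ρ_m − ρ_c)/ρ_m = 0.731 km.

0.731 km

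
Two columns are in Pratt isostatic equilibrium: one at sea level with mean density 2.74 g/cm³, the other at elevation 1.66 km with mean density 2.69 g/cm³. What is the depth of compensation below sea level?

ρ_ref D = ρ (D + h) → D (ρ_ref − ρ) = ρ h.
D = ρ h/(ρ_ref − ρ) = 2.69 × 1.66 km/(2.74 − 2.69) = 89.3 km.

89.3 km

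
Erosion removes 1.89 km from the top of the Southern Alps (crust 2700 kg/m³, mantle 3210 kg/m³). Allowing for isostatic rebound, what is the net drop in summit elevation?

Rebound u = e ρ_c/ρ_m = 1.89 km × 2700/3210 = 1.59 km.
Net surface drop = e − u = 1.89 km − 1.59 km = e (ρ_m − ρ_c)/ρ_m = 0.3 km.

0.3 km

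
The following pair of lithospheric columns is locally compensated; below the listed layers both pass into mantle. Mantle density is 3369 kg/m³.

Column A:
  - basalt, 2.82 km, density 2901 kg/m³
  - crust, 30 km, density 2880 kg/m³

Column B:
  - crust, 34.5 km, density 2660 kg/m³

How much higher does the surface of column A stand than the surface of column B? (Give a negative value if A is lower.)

For any compensation level in the mantle, the mantle terms cancel and isostasy reduces to e = (Σt_A − Σt_B) − (Σ(ρt)_A − Σ(ρt)_B) / ρ_m.
Σt_A = 32.82 km; Σt_B = 34.5 km; Σ(ρt)_A = 94580.82; Σ(ρt)_B = 91770 (in km·kg/m³).
e = (32.82 − 34.5) − (94580.82 − 91770) / 3369 = −2.51 km.

−2.51 km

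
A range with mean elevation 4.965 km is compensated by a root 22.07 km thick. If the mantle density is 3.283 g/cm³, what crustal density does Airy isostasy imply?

ρ_c h = (ρ_m − ρ_c) r → ρ_c (h + r) = ρ_m r → ρ_c = ρ_m r / (h + r).
ρ_c = 3.283 × 22.07 km / (4.965 km + 22.07 km) = 2.68 g/cm³.

2.68 g/cm³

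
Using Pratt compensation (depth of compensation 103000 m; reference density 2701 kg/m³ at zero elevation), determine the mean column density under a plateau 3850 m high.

2600 kg/m³

Pratt balance: ρ_ref D = ρ (D + h).
ρ = ρ_ref D/(D + h) = 2701 × 103000 m/(103000 m + 3850 m) = 2600 kg/m³.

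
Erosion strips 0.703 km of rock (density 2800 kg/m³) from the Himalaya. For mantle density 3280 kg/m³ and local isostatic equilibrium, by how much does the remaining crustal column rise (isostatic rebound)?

Unloading: uplift u = e ρ_c/ρ_m = 0.703 km × 2800/3280 = 0.6 km.

0.6 km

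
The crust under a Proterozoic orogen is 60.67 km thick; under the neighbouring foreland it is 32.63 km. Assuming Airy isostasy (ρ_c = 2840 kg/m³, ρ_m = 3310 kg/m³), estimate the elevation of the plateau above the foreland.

Excess crust Δ = 60.67 km − 32.63 km = 28.04 km, split between elevation h and root r with h + r = Δ.
Airy balance ρ_c h = (ρ_m − ρ_c) r gives r = h ρ_c/(ρ_m − ρ_c), so h (1 + ρ_c/(ρ_m − ρ_c)) = Δ, i.e. h = Δ (ρ_m − ρ_c)/ρ_m.
h = 28.04 km × 470/3310 = 3.98 km.

3.98 km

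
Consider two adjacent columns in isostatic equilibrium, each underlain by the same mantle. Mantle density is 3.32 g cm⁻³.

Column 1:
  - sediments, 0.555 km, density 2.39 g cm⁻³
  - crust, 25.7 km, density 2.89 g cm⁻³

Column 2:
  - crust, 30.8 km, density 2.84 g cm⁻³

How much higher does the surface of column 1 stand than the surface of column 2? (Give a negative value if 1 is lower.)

For any compensation level in the mantle, the mantle terms cancel and isostasy reduces to e = (Σt_1 − Σt_2) − (Σ(ρt)_1 − Σ(ρt)_2) / ρ_m.
Σt_1 = 26.255 km; Σt_2 = 30.8 km; Σ(ρt)_1 = 75.59945; Σ(ρt)_2 = 87.472 (in km·g cm⁻³).
e = (26.255 − 30.8) − (75.59945 − 87.472) / 3.32 = −0.969 km.

−0.969 km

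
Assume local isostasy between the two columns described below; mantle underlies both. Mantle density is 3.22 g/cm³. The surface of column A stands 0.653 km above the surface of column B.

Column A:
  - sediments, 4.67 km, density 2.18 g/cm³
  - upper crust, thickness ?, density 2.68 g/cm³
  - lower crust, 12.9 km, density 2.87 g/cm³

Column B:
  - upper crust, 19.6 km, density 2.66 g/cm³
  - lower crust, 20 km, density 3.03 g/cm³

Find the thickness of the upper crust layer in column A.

Take the compensation level at the base of the deeper column (depth z_c below the surface of column A) and equate Σ ρ_i t_i down to z_c; mantle fills any gap and the z_c terms cancel.
Column A: 4.67×2.18 + x×2.68 + 12.9×2.87 + (z_c − 17.57 − x)×3.22
Column B: 0.653×0 + 19.6×2.66 + 20×3.03 + (z_c − 0.653 − 39.6)×3.22
The z_c×3.22 term appears on both sides and cancels. Collect the known terms of each column as K = Σ(ρt)_known − 3.22 × (depth of known layers): K_A = 47.2036 − 3.22×17.57 = −9.3718; K_B = 112.736 − 3.22×(0.653 + 39.6) = −16.87866.
Balance: K_A − x×(3.22 − 2.68) = K_B, so x = (K_A − K_B)/(3.22 − 2.68) = 7.50686/0.54 = 13.9 km.

13.9 km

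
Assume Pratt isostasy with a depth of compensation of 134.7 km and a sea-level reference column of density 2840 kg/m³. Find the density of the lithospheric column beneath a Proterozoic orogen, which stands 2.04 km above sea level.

2800 kg/m³

Pratt balance: ρ_ref D = ρ (D + h).
ρ = ρ_ref D/(D + h) = 2840 × 134.7 km/(134.7 km + 2.04 km) = 2800 kg/m³.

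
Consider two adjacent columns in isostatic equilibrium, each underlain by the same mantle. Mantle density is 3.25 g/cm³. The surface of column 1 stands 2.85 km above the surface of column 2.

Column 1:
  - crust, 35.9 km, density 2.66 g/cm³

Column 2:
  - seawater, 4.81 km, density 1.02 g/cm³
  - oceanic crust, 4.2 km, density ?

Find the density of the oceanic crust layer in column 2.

Take the compensation level at the base of the deeper column (depth z_c below the surface of column 1) and equate Σ ρ_i t_i down to z_c; mantle fills any gap and the z_c terms cancel.
Column 1: 35.9×2.66 + (z_c − 35.9)×3.25
Column 2: 2.85×0 + 4.81×1.02 + 4.2×ρ + (z_c − 2.85 − 9.01)×3.25
The z_c×3.25 term appears on both sides and cancels. Collect the known terms of each column as K = Σ(ρt)_known − 3.25 × (depth of known layers): K_1 = 95.494 − 3.25×35.9 = −21.181; K_2 = 4.9062 − 3.25×(2.85 + 9.01) = −33.6388.
Balance: K_1 = K_2 + 4.2×ρ, so ρ = (K_1 − K_2)/4.2 = 12.4578/4.2 = 2.97 g/cm³.

2.97 g/cm³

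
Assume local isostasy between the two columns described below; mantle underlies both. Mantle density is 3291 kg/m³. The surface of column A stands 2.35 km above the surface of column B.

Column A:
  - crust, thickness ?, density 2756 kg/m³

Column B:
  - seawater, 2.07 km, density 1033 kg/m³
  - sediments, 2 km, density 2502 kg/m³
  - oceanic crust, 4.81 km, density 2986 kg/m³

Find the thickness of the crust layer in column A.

28.9 km

Take the compensation level at the base of the deeper column (depth z_c below the surface of column A) and equate Σ ρ_i t_i down to z_c; mantle fills any gap and the z_c terms cancel.
Column A: x×2756 + (z_c − 0 − x)×3291
Column B: 2.35×0 + 2.07×1033 + 2×2502 + 4.81×2986 + (z_c − 2.35 − 8.88)×3291
The z_c×3291 term appears on both sides and cancels. Collect the known terms of each column as K = Σ(ρt)_known − 3291 × (depth of known layers): K_A = 0 − 3291×0 = 0; K_B = 21504.97 − 3291×(2.35 + 8.88) = −15452.96.
Balance: K_A − x×(3291 − 2756) = K_B, so x = (K_A − K_B)/(3291 − 2756) = 15453/535 = 28.9 km.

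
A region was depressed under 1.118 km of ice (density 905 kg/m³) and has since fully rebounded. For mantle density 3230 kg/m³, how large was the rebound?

Removing the load lets mantle flow back in; uplift u satisfies ρ_ice t = ρ_m u.
u = t ρ_ice/ρ_m = 1.118 km × 905/3230 = 0.313 km.

0.313 km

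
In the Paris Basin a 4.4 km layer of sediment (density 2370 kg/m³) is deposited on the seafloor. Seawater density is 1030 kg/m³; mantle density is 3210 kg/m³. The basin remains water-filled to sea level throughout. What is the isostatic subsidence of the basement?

2.7 km

Submarine loading: the sediment displaces seawater, and the subsidence is in turn flooded, so s (ρ_m − ρ_w) = t (ρ_sed − ρ_w).
s = 4.4 km × (2370 − 1030) / (3210 − 1030) = 2.7 km.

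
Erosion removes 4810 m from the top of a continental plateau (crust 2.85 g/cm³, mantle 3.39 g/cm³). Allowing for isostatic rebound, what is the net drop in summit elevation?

Rebound u = e ρ_c/ρ_m = 4810 m × 2.85/3.39 = 4044 m.
Net surface drop = e − u = 4810 m − 4044 m = e (ρ_m − ρ_c)/ρ_m = 766 m.

766 m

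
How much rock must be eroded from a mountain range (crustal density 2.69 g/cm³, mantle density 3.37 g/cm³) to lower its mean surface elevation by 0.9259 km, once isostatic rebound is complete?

4.59 km

Net drop Δ = e − u = e − e ρ_c/ρ_m = e (ρ_m − ρ_c)/ρ_m.
e = Δ ρ_m/(ρ_m − ρ_c) = 0.9259 km × 3.37/0.68 = 4.59 km.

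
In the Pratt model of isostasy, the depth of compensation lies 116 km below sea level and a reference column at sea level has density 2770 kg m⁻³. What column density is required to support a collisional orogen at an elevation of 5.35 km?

2650 kg m⁻³

Pratt balance: ρ_ref D = ρ (D + h).
ρ = ρ_ref D/(D + h) = 2770 × 116 km/(116 km + 5.35 km) = 2650 kg m⁻³.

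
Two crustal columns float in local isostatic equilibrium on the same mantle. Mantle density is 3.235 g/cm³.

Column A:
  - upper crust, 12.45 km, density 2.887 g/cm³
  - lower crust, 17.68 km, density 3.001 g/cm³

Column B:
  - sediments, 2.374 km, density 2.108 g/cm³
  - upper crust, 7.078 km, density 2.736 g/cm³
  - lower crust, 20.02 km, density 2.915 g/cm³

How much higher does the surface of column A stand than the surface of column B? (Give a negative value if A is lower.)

−1.28 km

For any compensation level in the mantle, the mantle terms cancel and isostasy reduces to e = (Σt_A − Σt_B) − (Σ(ρt)_A − Σ(ρt)_B) / ρ_m.
Σt_A = 30.13 km; Σt_B = 29.472 km; Σ(ρt)_A = 89.00083; Σ(ρt)_B = 82.7281 (in km·g/cm³).
e = (30.13 − 29.472) − (89.00083 − 82.7281) / 3.235 = −1.28 km.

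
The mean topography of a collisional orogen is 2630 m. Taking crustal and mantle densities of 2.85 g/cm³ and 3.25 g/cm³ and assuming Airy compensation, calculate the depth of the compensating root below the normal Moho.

18700 m

Equating mass per unit area of the two columns: the weight of the topography is balanced by the buoyancy of the root, ρ_c h = (ρ_m − ρ_c) r.
r = h · ρ_c / (ρ_m − ρ_c) = 2630 m × 2.85 / (3.25 − 2.85) = 18700 m.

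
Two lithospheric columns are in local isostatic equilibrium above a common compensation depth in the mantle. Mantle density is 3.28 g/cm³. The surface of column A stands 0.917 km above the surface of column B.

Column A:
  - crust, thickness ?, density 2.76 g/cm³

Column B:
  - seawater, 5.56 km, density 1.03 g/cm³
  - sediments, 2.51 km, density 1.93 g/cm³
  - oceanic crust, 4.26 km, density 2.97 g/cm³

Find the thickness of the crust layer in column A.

38.9 km

Take the compensation level at the base of the deeper column (depth z_c below the surface of column A) and equate Σ ρ_i t_i down to z_c; mantle fills any gap and the z_c terms cancel.
Column A: x×2.76 + (z_c − 0 − x)×3.28
Column B: 0.917×0 + 5.56×1.03 + 2.51×1.93 + 4.26×2.97 + (z_c − 0.917 − 12.33)×3.28
The z_c×3.28 term appears on both sides and cancels. Collect the known terms of each column as K = Σ(ρt)_known − 3.28 × (depth of known layers): K_A = 0 − 3.28×0 = 0; K_B = 23.2233 − 3.28×(0.917 + 12.33) = −20.22686.
Balance: K_A − x×(3.28 − 2.76) = K_B, so x = (K_A − K_B)/(3.28 − 2.76) = 20.2269/0.52 = 38.9 km.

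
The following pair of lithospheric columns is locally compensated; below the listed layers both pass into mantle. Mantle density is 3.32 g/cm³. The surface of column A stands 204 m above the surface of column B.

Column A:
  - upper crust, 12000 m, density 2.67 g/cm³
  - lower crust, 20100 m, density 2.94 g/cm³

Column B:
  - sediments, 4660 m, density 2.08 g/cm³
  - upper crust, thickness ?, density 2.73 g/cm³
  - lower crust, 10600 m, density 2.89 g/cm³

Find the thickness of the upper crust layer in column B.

7500 m

Take the compensation level at the base of the deeper column (depth z_c below the surface of column A) and equate Σ ρ_i t_i down to z_c; mantle fills any gap and the z_c terms cancel.
Column A: 12000×2.67 + 20100×2.94 + (z_c − 32100)×3.32
Column B: 204×0 + 4660×2.08 + x×2.73 + 10600×2.89 + (z_c − 204 − 15260 − x)×3.32
The z_c×3.32 term appears on both sides and cancels. Collect the known terms of each column as K = Σ(ρt)_known − 3.32 × (depth of known layers): K_A = 91134 − 3.32×32100 = −15438; K_B = 40326.8 − 3.32×(204 + 15260) = −11013.68.
Balance: K_A = K_B − x×(3.32 − 2.73), so x = (K_B − K_A)/(3.32 − 2.73) = 4424.32/0.59 = 7500 m.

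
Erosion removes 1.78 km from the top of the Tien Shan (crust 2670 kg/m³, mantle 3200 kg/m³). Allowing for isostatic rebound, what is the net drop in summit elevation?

0.295 km

Rebound u = e ρ_c/ρ_m = 1.78 km × 2670/3200 = 1.485 km.
Net surface drop = e − u = 1.78 km − 1.485 km = e (ρ_m − ρ_c)/ρ_m = 0.295 km.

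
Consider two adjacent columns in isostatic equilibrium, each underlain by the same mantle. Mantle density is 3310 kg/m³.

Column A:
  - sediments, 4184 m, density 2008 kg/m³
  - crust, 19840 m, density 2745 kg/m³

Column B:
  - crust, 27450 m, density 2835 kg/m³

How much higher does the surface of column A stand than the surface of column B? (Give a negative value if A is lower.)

1090 m

For any compensation level in the mantle, the mantle terms cancel and isostasy reduces to e = (Σt_A − Σt_B) − (Σ(ρt)_A − Σ(ρt)_B) / ρ_m.
Σt_A = 24024 m; Σt_B = 27450 m; Σ(ρt)_A = 62862272; Σ(ρt)_B = 77820750 (in m·kg/m³).
e = (24024 − 27450) − (62862272 − 77820750) / 3310 = 1090 m.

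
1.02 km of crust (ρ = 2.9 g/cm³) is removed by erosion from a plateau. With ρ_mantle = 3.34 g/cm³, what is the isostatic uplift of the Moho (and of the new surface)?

Unloading: uplift u = e ρ_c/ρ_m = 1.02 km × 2.9/3.34 = 0.886 km.

0.886 km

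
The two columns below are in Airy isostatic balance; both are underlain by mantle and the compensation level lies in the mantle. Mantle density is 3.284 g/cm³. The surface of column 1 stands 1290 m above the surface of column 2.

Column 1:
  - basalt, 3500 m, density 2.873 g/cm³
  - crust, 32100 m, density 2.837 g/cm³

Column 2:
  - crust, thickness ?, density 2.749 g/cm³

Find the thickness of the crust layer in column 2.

Take the compensation level at the base of the deeper column (depth z_c below the surface of column 1) and equate Σ ρ_i t_i down to z_c; mantle fills any gap and the z_c terms cancel.
Column 1: 3500×2.873 + 32100×2.837 + (z_c − 35600)×3.284
Column 2: 1290×0 + x×2.749 + (z_c − 1290 − 0 − x)×3.284
The z_c×3.284 term appears on both sides and cancels. Collect the known terms of each column as K = Σ(ρt)_known − 3.284 × (depth of known layers): K_1 = 101123.2 − 3.284×35600 = −15787.2; K_2 = 0 − 3.284×(1290 + 0) = −4236.36.
Balance: K_1 = K_2 − x×(3.284 − 2.749), so x = (K_2 − K_1)/(3.284 − 2.749) = 11550.8/0.535 = 21600 m.

21600 m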